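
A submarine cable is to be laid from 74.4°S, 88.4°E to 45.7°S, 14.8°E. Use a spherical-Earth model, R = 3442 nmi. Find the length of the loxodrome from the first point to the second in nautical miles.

2666 nmi

Δψ = ln[tan(π/4+φ₂/2)/tan(π/4+φ₁/2)] = +1.0891;  Δφ = +0.5009 rad,  Δλ = -1.2846 rad
q = Δφ/Δψ = 0.4599
d = R·√(Δφ² + q²Δλ²) = 3442·0.77456 = 2666 nmi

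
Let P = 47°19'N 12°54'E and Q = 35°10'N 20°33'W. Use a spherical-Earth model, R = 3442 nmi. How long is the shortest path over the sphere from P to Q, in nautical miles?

1661 nmi

Haversine: a = sin²(Δφ/2)+cos φ₁ cos φ₂ sin²(Δλ/2) = 0.05710;  σ = 2·atan2(√a,√(1−a))
σ = 27.649° → d = Rσ = 3442·0.48257 = 1661 nmi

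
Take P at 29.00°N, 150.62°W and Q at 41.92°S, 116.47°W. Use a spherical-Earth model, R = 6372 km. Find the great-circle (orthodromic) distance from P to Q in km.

Haversine: a = sin²(Δφ/2)+cos φ₁ cos φ₂ sin²(Δλ/2) = 0.39266;  σ = 2·atan2(√a,√(1−a))
σ = 77.604° → d = Rσ = 6372·1.35444 = 8630 km

8630 km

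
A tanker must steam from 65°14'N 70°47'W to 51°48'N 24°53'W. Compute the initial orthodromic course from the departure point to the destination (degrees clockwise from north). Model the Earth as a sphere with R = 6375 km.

97.9°

N = sin Δλ·cos φ₂ = +0.4441;  D = cos φ₁ sin φ₂ − sin φ₁ cos φ₂ cos Δλ = -0.0616
initial course = atan2(N, D) = 97.89°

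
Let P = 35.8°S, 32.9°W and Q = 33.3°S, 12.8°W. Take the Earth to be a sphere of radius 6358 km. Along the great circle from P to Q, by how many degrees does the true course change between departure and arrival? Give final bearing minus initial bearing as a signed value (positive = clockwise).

Initial bearing θ₁ = atan2(sin Δλ cos φ₂, cos φ₁ sin φ₂ − sin φ₁ cos φ₂ cos Δλ) = 87.24°
Final bearing θ₂ = (initial bearing from the destination back to the start) + 180° = 75.76°
Δθ = θ₂ − θ₁ = -11.5°

-11.5°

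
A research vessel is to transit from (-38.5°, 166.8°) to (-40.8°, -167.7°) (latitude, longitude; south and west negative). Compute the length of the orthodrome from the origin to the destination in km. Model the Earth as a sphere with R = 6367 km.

Haversine: a = sin²(Δφ/2)+cos φ₁ cos φ₂ sin²(Δλ/2) = 0.02926;  σ = 2·atan2(√a,√(1−a))
σ = 19.698° → d = Rσ = 6367·0.34379 = 2189 km

2189 km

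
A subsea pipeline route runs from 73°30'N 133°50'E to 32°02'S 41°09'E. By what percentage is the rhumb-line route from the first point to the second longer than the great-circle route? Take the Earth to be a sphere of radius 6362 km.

Great circle: σ = 2.1175 rad → d_gc = Rσ = 13471.3 km
Rhumb: Δφ = -1.8419, Δλ = -1.6176, Δψ = -2.5218, q = Δφ/Δψ = 0.7304 → d_rh = R√(Δφ²+q²Δλ²) = 13921.8 km
Excess = (13921.8 − 13471.3) / 13471.3 = 450.5 / 13471.3 = 3.34% ≈ 3.3%

3.3%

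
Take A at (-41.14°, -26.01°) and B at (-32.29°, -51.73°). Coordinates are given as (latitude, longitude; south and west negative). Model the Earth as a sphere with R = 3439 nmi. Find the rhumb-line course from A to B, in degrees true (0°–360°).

293.3°

Δψ = ln[tan(π/4+φ₂/2)/tan(π/4+φ₁/2)] = +0.1931
Δλ = -0.4489 rad (taken the short way round)
course = atan2(Δλ, Δψ) = 293.27°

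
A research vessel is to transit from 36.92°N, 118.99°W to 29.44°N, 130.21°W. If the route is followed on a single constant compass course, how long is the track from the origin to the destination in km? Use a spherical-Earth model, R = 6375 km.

Δψ = ln[tan(π/4+φ₂/2)/tan(π/4+φ₁/2)] = -0.1562;  Δφ = -0.1306 rad,  Δλ = -0.1958 rad
q = Δφ/Δψ = 0.8359
d = R·√(Δφ² + q²Δλ²) = 6375·0.20937 = 1335 km

1335 km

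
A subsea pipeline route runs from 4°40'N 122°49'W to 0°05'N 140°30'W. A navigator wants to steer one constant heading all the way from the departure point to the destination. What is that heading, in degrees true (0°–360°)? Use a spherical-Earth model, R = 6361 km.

255.5°

Δψ = ln[tan(π/4+φ₂/2)/tan(π/4+φ₁/2)] = -0.0801
Δλ = -0.3086 rad (taken the short way round)
course = atan2(Δλ, Δψ) = 255.45°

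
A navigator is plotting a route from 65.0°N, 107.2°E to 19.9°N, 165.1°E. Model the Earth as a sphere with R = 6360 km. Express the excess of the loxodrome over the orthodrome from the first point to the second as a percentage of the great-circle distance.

2.2%

Great circle: σ = 1.0243 rad → d_gc = Rσ = 6514.8 km
Rhumb: Δφ = -0.7871, Δλ = +1.0105, Δψ = -1.1519, q = Δφ/Δψ = 0.6833 → d_rh = R√(Δφ²+q²Δλ²) = 6659.6 km
Excess = (6659.6 − 6514.8) / 6514.8 = 144.8 / 6514.8 = 2.22% ≈ 2.2%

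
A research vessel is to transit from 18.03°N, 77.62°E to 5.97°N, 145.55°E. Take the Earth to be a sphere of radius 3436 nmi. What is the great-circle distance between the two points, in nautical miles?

cos σ = sin φ₁ sin φ₂ + cos φ₁ cos φ₂ cos Δλ
      = sin(18.03°)sin(5.97°) + cos(18.03°)cos(5.97°)cos(67.93°) = 0.3875
σ = 67.198° → d = Rσ = 3436·1.17283 = 4030 nmi

4030 nmi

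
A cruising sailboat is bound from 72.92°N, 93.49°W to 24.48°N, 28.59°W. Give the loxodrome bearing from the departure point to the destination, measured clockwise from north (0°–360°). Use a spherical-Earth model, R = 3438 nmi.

142.1°

Meridional parts: M(φ₁)=+1.8960, M(φ₂)=+0.4409 → ΔM = -1.4551;  Δλ = +1.1327 rad
tan C = Δλ / ΔM = -0.7784 → C = 142.10°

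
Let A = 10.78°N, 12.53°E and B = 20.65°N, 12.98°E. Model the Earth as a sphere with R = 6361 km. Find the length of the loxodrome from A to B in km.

Rhumb course C = atan2(Δλ, Δψ) with Δψ = ln[tan(π/4+φ₂/2)/tan(π/4+φ₁/2)] = +0.1792, Δλ = +0.0079 → C = 2.51°
d = R·|Δφ| / |cos C| = 6361·0.17226 / 0.99904 = 1097 km

1097 km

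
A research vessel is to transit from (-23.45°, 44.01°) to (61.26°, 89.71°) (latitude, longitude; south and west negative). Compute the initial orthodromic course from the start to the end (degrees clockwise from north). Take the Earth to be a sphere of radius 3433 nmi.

20.1°

N = sin Δλ·cos φ₂ = +0.3441;  D = cos φ₁ sin φ₂ − sin φ₁ cos φ₂ cos Δλ = +0.9380
initial course = atan2(N, D) = 20.15°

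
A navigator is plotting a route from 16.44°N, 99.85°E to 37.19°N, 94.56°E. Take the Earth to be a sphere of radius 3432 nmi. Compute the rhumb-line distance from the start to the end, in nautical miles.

Rhumb course C = atan2(Δλ, Δψ) with Δψ = ln[tan(π/4+φ₂/2)/tan(π/4+φ₁/2)] = +0.4092, Δλ = -0.0923 → C = 347.29°
d = R·|Δφ| / |cos C| = 3432·0.36216 / 0.97548 = 1274 nmi

1274 nmi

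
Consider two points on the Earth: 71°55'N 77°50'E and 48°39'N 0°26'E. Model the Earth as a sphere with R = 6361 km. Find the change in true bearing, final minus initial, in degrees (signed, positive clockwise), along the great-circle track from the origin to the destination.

-70.8°

At departure: θ₁ = atan2(sin Δλ cos φ₂, cos φ₁ sin φ₂ − sin φ₁ cos φ₂ cos Δλ) = 278.47°
At arrival: θ₂ = atan2(sin Δλ cos φ₁, −cos φ₂ sin φ₁ + sin φ₂ cos φ₁ cos Δλ) = 207.69°
Δθ = θ₂ − θ₁ = -70.8°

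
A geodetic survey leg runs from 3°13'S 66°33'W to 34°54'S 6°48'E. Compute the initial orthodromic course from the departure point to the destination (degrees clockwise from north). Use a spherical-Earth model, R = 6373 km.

N = sin Δλ·cos φ₂ = +0.7858;  D = cos φ₁ sin φ₂ − sin φ₁ cos φ₂ cos Δλ = -0.5581
initial course = atan2(N, D) = 125.38°

125.4°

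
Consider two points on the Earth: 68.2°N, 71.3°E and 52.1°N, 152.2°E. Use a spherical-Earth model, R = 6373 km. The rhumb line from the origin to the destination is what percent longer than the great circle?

6.8%

Great circle: σ = 0.6939 rad → d_gc = Rσ = 4422.5 km
Rhumb: Δφ = -0.2810, Δλ = +1.4120, Δψ = -0.5783, q = Δφ/Δψ = 0.4859 → d_rh = R√(Δφ²+q²Δλ²) = 4724.9 km
Excess = (4724.9 − 4422.5) / 4422.5 = 302.4 / 4422.5 = 6.84% ≈ 6.8%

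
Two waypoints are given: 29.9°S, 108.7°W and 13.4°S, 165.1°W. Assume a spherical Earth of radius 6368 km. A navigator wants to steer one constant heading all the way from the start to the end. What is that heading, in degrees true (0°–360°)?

Δψ = ln[tan(π/4+φ₂/2)/tan(π/4+φ₁/2)] = +0.3113
Δλ = -0.9844 rad (taken the short way round)
course = atan2(Δλ, Δψ) = 287.55°

287.5°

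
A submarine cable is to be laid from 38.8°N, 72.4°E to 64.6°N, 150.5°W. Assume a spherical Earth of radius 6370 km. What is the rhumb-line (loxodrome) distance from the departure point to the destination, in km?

9541 km

Rhumb course C = atan2(Δλ, Δψ) with Δψ = ln[tan(π/4+φ₂/2)/tan(π/4+φ₁/2)] = +0.7543, Δλ = +2.3928 → C = 72.50°
d = R·|Δφ| / |cos C| = 6370·0.45029 / 0.30063 = 9541 km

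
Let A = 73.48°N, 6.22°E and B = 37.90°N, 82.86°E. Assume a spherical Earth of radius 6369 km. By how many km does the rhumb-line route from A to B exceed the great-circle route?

310 km

Great circle: cos σ = sin φ₁ sin φ₂ + cos φ₁ cos φ₂ cos Δλ,  σ = 0.8753 rad → d_gc = 5574.7 km
Rhumb line: Δψ = -1.2141, q = Δφ/Δψ = 0.5115, d_rh = R√(Δφ²+q²Δλ²) = 5884.8 km
Excess = 5884.8 − 5574.7 = 310.1 ≈ 310 km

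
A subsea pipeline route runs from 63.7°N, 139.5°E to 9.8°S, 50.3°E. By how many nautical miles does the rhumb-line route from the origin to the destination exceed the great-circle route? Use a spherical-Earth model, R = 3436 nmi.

Great circle: cos σ = sin φ₁ sin φ₂ + cos φ₁ cos φ₂ cos Δλ,  σ = 1.7178 rad → d_gc = 5902.4 nmi
Rhumb line: Δψ = -1.6259, q = Δφ/Δψ = 0.7890, d_rh = R√(Δφ²+q²Δλ²) = 6102.5 nmi
Excess = 6102.5 − 5902.4 = 200.1 ≈ 200 nmi

200 nmi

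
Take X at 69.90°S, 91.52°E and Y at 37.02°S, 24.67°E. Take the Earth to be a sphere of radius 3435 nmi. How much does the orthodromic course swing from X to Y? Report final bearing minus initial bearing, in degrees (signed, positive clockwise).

+57.9°

Initial bearing θ₁ = atan2(sin Δλ cos φ₂, cos φ₁ sin φ₂ − sin φ₁ cos φ₂ cos Δλ) = 276.82°
Final bearing θ₂ = (initial bearing from the destination back to the start) + 180° = 334.70°
Δθ = θ₂ − θ₁ = +57.9°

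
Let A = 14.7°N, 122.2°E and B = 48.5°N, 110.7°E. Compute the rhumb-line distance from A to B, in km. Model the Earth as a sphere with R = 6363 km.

3900 km

Δψ = ln[tan(π/4+φ₂/2)/tan(π/4+φ₁/2)] = +0.7111;  Δφ = +0.5899 rad,  Δλ = -0.2007 rad
q = Δφ/Δψ = 0.8295
d = R·√(Δφ² + q²Δλ²) = 6363·0.61297 = 3900 km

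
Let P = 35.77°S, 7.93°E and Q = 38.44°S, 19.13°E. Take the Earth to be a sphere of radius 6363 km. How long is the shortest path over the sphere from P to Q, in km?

Haversine: a = sin²(Δφ/2)+cos φ₁ cos φ₂ sin²(Δλ/2) = 0.00659;  σ = 2·atan2(√a,√(1−a))
σ = 9.316° → d = Rσ = 6363·0.16259 = 1035 km

1035 km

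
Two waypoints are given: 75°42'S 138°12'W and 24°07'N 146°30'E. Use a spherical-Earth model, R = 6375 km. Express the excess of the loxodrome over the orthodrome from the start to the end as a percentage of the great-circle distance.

2.6%

Great circle: σ = 1.9164 rad → d_gc = Rσ = 12216.8 km
Rhumb: Δφ = +1.7421, Δλ = -1.3142, Δψ = +2.5098, q = Δφ/Δψ = 0.6941 → d_rh = R√(Δφ²+q²Δλ²) = 12536.6 km
Excess = (12536.6 − 12216.8) / 12216.8 = 319.8 / 12216.8 = 2.62% ≈ 2.6%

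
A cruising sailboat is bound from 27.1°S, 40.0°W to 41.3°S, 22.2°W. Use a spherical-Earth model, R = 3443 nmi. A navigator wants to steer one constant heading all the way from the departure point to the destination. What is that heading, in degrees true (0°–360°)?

134.1°

Meridional parts: M(φ₁)=-0.4917, M(φ₂)=-0.7928 → ΔM = -0.3011;  Δλ = +0.3107 rad
tan C = Δλ / ΔM = -1.0316 → C = 134.11°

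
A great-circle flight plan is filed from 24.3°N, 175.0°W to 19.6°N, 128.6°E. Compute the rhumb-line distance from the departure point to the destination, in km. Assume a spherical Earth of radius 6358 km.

Δψ = ln[tan(π/4+φ₂/2)/tan(π/4+φ₁/2)] = -0.0885;  Δφ = -0.0820 rad,  Δλ = -0.9844 rad
q = Δφ/Δψ = 0.9272
d = R·√(Δφ² + q²Δλ²) = 6358·0.91635 = 5826 km

5826 km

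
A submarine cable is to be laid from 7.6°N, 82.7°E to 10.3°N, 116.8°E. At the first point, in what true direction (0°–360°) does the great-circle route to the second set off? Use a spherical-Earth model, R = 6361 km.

82.8°

θ = atan2( sin Δλ·cos φ₂ ,  cos φ₁ sin φ₂ − sin φ₁ cos φ₂ cos Δλ )
  = atan2(+0.5516, +0.0695) = 82.82°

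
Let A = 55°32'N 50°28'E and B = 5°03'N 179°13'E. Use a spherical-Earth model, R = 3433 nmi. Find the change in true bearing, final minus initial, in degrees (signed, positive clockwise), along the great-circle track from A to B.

+98.6°

At departure: θ₁ = atan2(sin Δλ cos φ₂, cos φ₁ sin φ₂ − sin φ₁ cos φ₂ cos Δλ) = 54.03°
At arrival: θ₂ = atan2(sin Δλ cos φ₁, −cos φ₂ sin φ₁ + sin φ₂ cos φ₁ cos Δλ) = 152.63°
Δθ = θ₂ − θ₁ = +98.6°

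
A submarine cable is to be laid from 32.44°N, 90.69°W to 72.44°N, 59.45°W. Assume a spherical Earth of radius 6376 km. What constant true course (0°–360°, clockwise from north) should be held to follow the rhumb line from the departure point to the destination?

Meridional parts: M(φ₁)=+0.5991, M(φ₂)=+1.8679 → ΔM = +1.2688;  Δλ = +0.5452 rad
tan C = Δλ / ΔM = +0.4297 → C = 23.26°

23.3°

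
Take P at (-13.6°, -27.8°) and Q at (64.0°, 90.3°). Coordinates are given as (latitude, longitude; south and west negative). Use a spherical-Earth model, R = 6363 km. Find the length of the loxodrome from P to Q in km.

13518 km

Rhumb course C = atan2(Δλ, Δψ) with Δψ = ln[tan(π/4+φ₂/2)/tan(π/4+φ₁/2)] = +1.7055, Δλ = +2.0612 → C = 50.39°
d = R·|Δφ| / |cos C| = 6363·1.35438 / 0.63750 = 13518 km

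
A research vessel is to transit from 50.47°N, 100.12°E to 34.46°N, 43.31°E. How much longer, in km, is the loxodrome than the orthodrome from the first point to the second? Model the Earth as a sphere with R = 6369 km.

Great circle: cos σ = sin φ₁ sin φ₂ + cos φ₁ cos φ₂ cos Δλ,  σ = 0.7616 rad → d_gc = 4850.9 km
Rhumb line: Δψ = -0.3821, q = Δφ/Δψ = 0.7312, d_rh = R√(Δφ²+q²Δλ²) = 4948.7 km
Excess = 4948.7 − 4850.9 = 97.8 ≈ 98 km

98 km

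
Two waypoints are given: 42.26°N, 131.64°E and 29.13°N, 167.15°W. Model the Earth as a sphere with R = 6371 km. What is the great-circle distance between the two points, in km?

5594 km

Haversine: a = sin²(Δφ/2)+cos φ₁ cos φ₂ sin²(Δλ/2) = 0.18064;  σ = 2·atan2(√a,√(1−a))
σ = 50.304° → d = Rσ = 6371·0.87797 = 5594 km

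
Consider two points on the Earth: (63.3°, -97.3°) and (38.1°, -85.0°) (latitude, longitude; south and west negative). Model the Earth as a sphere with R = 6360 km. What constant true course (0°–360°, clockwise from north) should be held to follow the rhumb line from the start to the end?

163.4°

Δψ = ln[tan(π/4+φ₂/2)/tan(π/4+φ₁/2)] = -0.7182
Δλ = +0.2147 rad (taken the short way round)
course = atan2(Δλ, Δψ) = 163.36°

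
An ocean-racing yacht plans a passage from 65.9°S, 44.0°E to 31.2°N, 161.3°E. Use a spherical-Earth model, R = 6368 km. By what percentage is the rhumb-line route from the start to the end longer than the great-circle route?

Great circle: σ = 2.2563 rad → d_gc = Rσ = 14368.1 km
Rhumb: Δφ = +1.6947, Δλ = +2.0473, Δψ = +2.1179, q = Δφ/Δψ = 0.8002 → d_rh = R√(Δφ²+q²Δλ²) = 15009.8 km
Excess = (15009.8 − 14368.1) / 14368.1 = 641.7 / 14368.1 = 4.47% ≈ 4.5%

4.5%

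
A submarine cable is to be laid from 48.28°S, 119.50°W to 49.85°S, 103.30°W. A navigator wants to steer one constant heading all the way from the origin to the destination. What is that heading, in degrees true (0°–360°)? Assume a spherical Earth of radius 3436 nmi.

98.4°

Δψ = ln[tan(π/4+φ₂/2)/tan(π/4+φ₁/2)] = -0.0418
Δλ = +0.2827 rad (taken the short way round)
course = atan2(Δλ, Δψ) = 98.41°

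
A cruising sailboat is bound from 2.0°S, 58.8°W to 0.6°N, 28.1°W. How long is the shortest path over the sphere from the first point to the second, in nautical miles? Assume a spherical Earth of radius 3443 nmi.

cos σ = sin φ₁ sin φ₂ + cos φ₁ cos φ₂ cos Δλ
      = sin(-2.00°)sin(0.60°) + cos(-2.00°)cos(0.60°)cos(30.70°) = 0.8589
σ = 30.805° → d = Rσ = 3443·0.53765 = 1851 nmi

1851 nmi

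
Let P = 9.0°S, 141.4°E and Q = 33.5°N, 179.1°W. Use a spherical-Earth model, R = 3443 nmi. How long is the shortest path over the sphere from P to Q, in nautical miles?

3407 nmi

Haversine: a = sin²(Δφ/2)+cos φ₁ cos φ₂ sin²(Δλ/2) = 0.22541;  σ = 2·atan2(√a,√(1−a))
σ = 56.689° → d = Rσ = 3443·0.98941 = 3407 nmi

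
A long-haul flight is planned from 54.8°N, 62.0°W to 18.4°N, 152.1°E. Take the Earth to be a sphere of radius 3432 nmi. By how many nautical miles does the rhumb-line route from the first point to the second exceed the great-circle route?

1038 nmi

Great circle: cos σ = sin φ₁ sin φ₂ + cos φ₁ cos φ₂ cos Δλ,  σ = 1.7670 rad → d_gc = 6064.5 nmi
Rhumb line: Δψ = -0.8214, q = Δφ/Δψ = 0.7735, d_rh = R√(Δφ²+q²Δλ²) = 7102.6 nmi
Excess = 7102.6 − 6064.5 = 1038.1 ≈ 1038 nmi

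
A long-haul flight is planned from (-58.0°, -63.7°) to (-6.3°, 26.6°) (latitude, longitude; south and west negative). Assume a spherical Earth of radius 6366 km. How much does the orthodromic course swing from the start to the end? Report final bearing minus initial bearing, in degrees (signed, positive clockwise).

-61.5°

Initial bearing θ₁ = atan2(sin Δλ cos φ₂, cos φ₁ sin φ₂ − sin φ₁ cos φ₂ cos Δλ) = 93.60°
Final bearing θ₂ = (initial bearing from the destination back to the start) + 180° = 32.15°
Δθ = θ₂ − θ₁ = -61.5°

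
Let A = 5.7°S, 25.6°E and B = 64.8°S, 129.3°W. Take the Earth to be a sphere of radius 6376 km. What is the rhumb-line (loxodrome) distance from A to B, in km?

Δψ = ln[tan(π/4+φ₂/2)/tan(π/4+φ₁/2)] = -1.3986;  Δφ = -1.0315 rad,  Δλ = -2.7035 rad
q = Δφ/Δψ = 0.7375
d = R·√(Δφ² + q²Δλ²) = 6376·2.24492 = 14314 km

14314 km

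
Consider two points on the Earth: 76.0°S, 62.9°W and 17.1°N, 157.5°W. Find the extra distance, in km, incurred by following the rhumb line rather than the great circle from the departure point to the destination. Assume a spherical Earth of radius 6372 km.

Great circle: cos σ = sin φ₁ sin φ₂ + cos φ₁ cos φ₂ cos Δλ,  σ = 1.8795 rad → d_gc = 11976.35 km
Rhumb line: Δψ = +2.4003, q = Δφ/Δψ = 0.6770, d_rh = R√(Δφ²+q²Δλ²) = 12566.87 km
Excess = 12566.87 − 11976.35 = 590.52 ≈ 591 km

591 km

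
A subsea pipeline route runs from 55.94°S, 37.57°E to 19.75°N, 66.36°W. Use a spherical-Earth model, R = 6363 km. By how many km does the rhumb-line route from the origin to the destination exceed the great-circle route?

Great circle: cos σ = sin φ₁ sin φ₂ + cos φ₁ cos φ₂ cos Δλ,  σ = 1.9898 rad → d_gc = 12661.0 km
Rhumb line: Δψ = +1.5349, q = Δφ/Δψ = 0.8607, d_rh = R√(Δφ²+q²Δλ²) = 13012.9 km
Excess = 13012.9 − 12661.0 = 351.9 ≈ 352 km

352 km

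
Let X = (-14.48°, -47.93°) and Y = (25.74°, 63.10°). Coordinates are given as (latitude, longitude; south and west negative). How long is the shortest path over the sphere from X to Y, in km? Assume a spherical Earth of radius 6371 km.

12780 km

cos σ = sin φ₁ sin φ₂ + cos φ₁ cos φ₂ cos Δλ
      = sin(-14.48°)sin(25.74°) + cos(-14.48°)cos(25.74°)cos(111.03°) = -0.4216
σ = 114.934° → d = Rσ = 6371·2.00597 = 12780 km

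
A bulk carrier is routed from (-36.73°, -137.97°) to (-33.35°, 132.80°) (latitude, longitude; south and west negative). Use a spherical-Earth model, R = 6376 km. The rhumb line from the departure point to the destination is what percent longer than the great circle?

4.1%

Great circle: σ = 1.2262 rad → d_gc = Rσ = 7818.5 km
Rhumb: Δφ = +0.0590, Δλ = -1.5574, Δψ = +0.0721, q = Δφ/Δψ = 0.8185 → d_rh = R√(Δφ²+q²Δλ²) = 8136.3 km
Excess = (8136.3 − 7818.5) / 7818.5 = 317.8 / 7818.5 = 4.06% ≈ 4.1%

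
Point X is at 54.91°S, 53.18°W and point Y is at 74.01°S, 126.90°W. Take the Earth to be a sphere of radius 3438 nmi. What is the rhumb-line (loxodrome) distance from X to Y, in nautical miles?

2149 nmi

Rhumb course C = atan2(Δλ, Δψ) with Δψ = ln[tan(π/4+φ₂/2)/tan(π/4+φ₁/2)] = -0.8114, Δλ = -1.2867 → C = 237.76°
d = R·|Δφ| / |cos C| = 3438·0.33336 / 0.53341 = 2149 nmi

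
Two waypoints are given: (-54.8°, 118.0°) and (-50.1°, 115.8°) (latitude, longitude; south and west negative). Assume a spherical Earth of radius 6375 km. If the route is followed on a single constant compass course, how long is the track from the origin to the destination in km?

544 km

Δψ = ln[tan(π/4+φ₂/2)/tan(π/4+φ₁/2)] = +0.1348;  Δφ = +0.0820 rad,  Δλ = -0.0384 rad
q = Δφ/Δψ = 0.6087
d = R·√(Δφ² + q²Δλ²) = 6375·0.08530 = 544 km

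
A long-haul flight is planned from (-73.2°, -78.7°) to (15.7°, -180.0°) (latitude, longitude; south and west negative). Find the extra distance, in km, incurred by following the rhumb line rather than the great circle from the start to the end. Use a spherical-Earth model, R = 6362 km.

Great circle: cos σ = sin φ₁ sin φ₂ + cos φ₁ cos φ₂ cos Δλ,  σ = 1.8897 rad → d_gc = 12022.6 km
Rhumb line: Δψ = +2.1903, q = Δφ/Δψ = 0.7084, d_rh = R√(Δφ²+q²Δλ²) = 12685.9 km
Excess = 12685.9 − 12022.6 = 663.3 ≈ 663 km

663 km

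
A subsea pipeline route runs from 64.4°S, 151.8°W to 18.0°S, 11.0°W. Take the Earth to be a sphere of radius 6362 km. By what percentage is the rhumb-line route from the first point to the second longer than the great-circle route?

17.6%

Great circle: σ = 1.6106 rad → d_gc = Rσ = 10246.5 km
Rhumb: Δφ = +0.8098, Δλ = +2.4574, Δψ = +1.1625, q = Δφ/Δψ = 0.6966 → d_rh = R√(Δφ²+q²Δλ²) = 12048.4 km
Excess = (12048.4 − 10246.5) / 10246.5 = 1801.9 / 10246.5 = 17.59% ≈ 17.6%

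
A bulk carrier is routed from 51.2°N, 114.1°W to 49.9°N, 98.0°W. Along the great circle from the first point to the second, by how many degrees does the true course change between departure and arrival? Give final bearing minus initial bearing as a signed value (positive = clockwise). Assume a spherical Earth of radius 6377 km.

At departure: θ₁ = atan2(sin Δλ cos φ₂, cos φ₁ sin φ₂ − sin φ₁ cos φ₂ cos Δλ) = 90.96°
At arrival: θ₂ = atan2(sin Δλ cos φ₁, −cos φ₂ sin φ₁ + sin φ₂ cos φ₁ cos Δλ) = 103.43°
Δθ = θ₂ − θ₁ = +12.5°

+12.5°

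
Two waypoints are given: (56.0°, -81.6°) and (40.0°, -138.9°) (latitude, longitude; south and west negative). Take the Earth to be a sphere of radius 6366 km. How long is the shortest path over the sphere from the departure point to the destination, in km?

4461 km

cos σ = sin φ₁ sin φ₂ + cos φ₁ cos φ₂ cos Δλ
      = sin(56.00°)sin(40.00°) + cos(56.00°)cos(40.00°)cos(-57.30°) = 0.7643
σ = 40.154° → d = Rσ = 6366·0.70082 = 4461 km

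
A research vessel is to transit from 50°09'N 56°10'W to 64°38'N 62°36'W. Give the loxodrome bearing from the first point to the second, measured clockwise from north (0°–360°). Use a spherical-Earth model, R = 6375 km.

Δψ = ln[tan(π/4+φ₂/2)/tan(π/4+φ₁/2)] = +0.4767
Δλ = -0.1123 rad (taken the short way round)
course = atan2(Δλ, Δψ) = 346.74°

346.7°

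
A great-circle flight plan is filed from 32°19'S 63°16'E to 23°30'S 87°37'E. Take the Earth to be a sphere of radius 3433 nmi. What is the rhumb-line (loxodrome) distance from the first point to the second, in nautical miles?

1391 nmi

Rhumb course C = atan2(Δλ, Δψ) with Δψ = ln[tan(π/4+φ₂/2)/tan(π/4+φ₁/2)] = +0.1744, Δλ = +0.4250 → C = 67.69°
d = R·|Δφ| / |cos C| = 3433·0.15388 / 0.37964 = 1391 nmi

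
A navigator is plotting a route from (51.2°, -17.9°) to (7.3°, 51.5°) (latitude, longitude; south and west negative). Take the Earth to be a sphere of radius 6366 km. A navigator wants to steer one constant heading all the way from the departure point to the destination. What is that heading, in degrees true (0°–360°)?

Meridional parts: M(φ₁)=+1.0437, M(φ₂)=+0.1278 → ΔM = -0.9159;  Δλ = +1.2113 rad
tan C = Δλ / ΔM = -1.3224 → C = 127.10°

127.1°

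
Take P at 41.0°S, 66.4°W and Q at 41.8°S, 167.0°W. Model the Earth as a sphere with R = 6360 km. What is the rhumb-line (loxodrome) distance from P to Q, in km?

8377 km

Δψ = ln[tan(π/4+φ₂/2)/tan(π/4+φ₁/2)] = -0.0186;  Δφ = -0.0140 rad,  Δλ = -1.7558 rad
q = Δφ/Δψ = 0.7501
d = R·√(Δφ² + q²Δλ²) = 6360·1.31709 = 8377 km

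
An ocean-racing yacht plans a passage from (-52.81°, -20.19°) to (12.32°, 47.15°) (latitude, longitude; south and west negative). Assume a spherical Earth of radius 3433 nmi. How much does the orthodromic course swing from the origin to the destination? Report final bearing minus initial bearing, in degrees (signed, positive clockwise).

-30.6°

At departure: θ₁ = atan2(sin Δλ cos φ₂, cos φ₁ sin φ₂ − sin φ₁ cos φ₂ cos Δλ) = 64.56°
At arrival: θ₂ = atan2(sin Δλ cos φ₁, −cos φ₂ sin φ₁ + sin φ₂ cos φ₁ cos Δλ) = 33.97°
Δθ = θ₂ − θ₁ = -30.6°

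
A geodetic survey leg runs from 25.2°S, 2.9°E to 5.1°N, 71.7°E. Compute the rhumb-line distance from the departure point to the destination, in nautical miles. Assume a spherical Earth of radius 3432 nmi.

Δψ = ln[tan(π/4+φ₂/2)/tan(π/4+φ₁/2)] = +0.5439;  Δφ = +0.5288 rad,  Δλ = +1.2008 rad
q = Δφ/Δψ = 0.9724
d = R·√(Δφ² + q²Δλ²) = 3432·1.28179 = 4399 nmi

4399 nmi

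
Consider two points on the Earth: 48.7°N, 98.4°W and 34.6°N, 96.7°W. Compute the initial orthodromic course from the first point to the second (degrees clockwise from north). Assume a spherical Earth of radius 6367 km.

174.3°

θ = atan2( sin Δλ·cos φ₂ ,  cos φ₁ sin φ₂ − sin φ₁ cos φ₂ cos Δλ )
  = atan2(+0.0244, -0.2433) = 174.27°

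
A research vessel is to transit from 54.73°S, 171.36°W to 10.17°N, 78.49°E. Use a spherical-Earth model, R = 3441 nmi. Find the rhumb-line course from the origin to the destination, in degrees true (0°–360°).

304.6°

Meridional parts: M(φ₁)=-1.1460, M(φ₂)=+0.1784 → ΔM = +1.3245;  Δλ = -1.9225 rad
tan C = Δλ / ΔM = -1.4515 → C = 304.56°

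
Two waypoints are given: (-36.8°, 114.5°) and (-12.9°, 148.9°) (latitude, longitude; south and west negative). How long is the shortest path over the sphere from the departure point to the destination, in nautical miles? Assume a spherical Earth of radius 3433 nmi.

2333 nmi

cos σ = sin φ₁ sin φ₂ + cos φ₁ cos φ₂ cos Δλ
      = sin(-36.80°)sin(-12.90°) + cos(-36.80°)cos(-12.90°)cos(34.40°) = 0.7778
σ = 38.945° → d = Rσ = 3433·0.67972 = 2333 nmi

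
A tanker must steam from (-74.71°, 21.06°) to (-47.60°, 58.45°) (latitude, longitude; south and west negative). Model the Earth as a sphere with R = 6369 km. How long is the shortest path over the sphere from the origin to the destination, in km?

Haversine: a = sin²(Δφ/2)+cos φ₁ cos φ₂ sin²(Δλ/2) = 0.07320;  σ = 2·atan2(√a,√(1−a))
σ = 31.395° → d = Rσ = 6369·0.54795 = 3490 km

3490 km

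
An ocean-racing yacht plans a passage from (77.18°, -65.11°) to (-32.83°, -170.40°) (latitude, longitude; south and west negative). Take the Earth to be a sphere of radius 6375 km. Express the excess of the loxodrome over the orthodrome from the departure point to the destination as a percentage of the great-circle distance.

5.1%

Great circle: σ = 2.1868 rad → d_gc = Rσ = 13941.0 km
Rhumb: Δφ = -1.9200, Δλ = -1.8377, Δψ = -2.7934, q = Δφ/Δψ = 0.6874 → d_rh = R√(Δφ²+q²Δλ²) = 14651.4 km
Excess = (14651.4 − 13941.0) / 13941.0 = 710.4 / 13941.0 = 5.10% ≈ 5.1%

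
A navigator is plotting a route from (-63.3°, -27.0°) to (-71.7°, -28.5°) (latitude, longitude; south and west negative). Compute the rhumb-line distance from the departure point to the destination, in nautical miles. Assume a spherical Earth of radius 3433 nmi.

504 nmi

Rhumb course C = atan2(Δλ, Δψ) with Δψ = ln[tan(π/4+φ₂/2)/tan(π/4+φ₁/2)] = -0.3875, Δλ = -0.0262 → C = 183.86°
d = R·|Δφ| / |cos C| = 3433·0.14661 / 0.99773 = 504 nmi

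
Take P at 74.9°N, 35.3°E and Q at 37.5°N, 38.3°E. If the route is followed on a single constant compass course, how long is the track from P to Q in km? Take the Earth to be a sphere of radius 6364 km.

4157 km

Δψ = ln[tan(π/4+φ₂/2)/tan(π/4+φ₁/2)] = -1.3139;  Δφ = -0.6528 rad,  Δλ = +0.0524 rad
q = Δφ/Δψ = 0.4968
d = R·√(Δφ² + q²Δλ²) = 6364·0.65327 = 4157 km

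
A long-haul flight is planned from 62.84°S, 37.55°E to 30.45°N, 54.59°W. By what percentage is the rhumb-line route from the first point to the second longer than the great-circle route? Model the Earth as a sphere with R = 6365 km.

Great circle: σ = 2.0551 rad → d_gc = Rσ = 13080.8 km
Rhumb: Δφ = +1.6282, Δλ = -1.6081, Δψ = +1.9790, q = Δφ/Δψ = 0.8227 → d_rh = R√(Δφ²+q²Δλ²) = 13353.8 km
Excess = (13353.8 − 13080.8) / 13080.8 = 273.0 / 13080.8 = 2.09% ≈ 2.1%

2.1%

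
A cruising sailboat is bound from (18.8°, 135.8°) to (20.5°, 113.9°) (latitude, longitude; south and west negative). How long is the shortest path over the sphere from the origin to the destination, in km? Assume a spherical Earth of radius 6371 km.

2299 km

cos σ = sin φ₁ sin φ₂ + cos φ₁ cos φ₂ cos Δλ
      = sin(18.80°)sin(20.50°) + cos(18.80°)cos(20.50°)cos(-21.90°) = 0.9356
σ = 20.679° → d = Rσ = 6371·0.36092 = 2299 km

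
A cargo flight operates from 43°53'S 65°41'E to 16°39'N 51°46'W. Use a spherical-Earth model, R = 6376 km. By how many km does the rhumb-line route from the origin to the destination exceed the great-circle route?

299 km

Great circle: cos σ = sin φ₁ sin φ₂ + cos φ₁ cos φ₂ cos Δλ,  σ = 2.1141 rad → d_gc = 13479.3 km
Rhumb line: Δψ = +1.1489, q = Δφ/Δψ = 0.9196, d_rh = R√(Δφ²+q²Δλ²) = 13778.5 km
Excess = 13778.5 − 13479.3 = 299.2 ≈ 299 km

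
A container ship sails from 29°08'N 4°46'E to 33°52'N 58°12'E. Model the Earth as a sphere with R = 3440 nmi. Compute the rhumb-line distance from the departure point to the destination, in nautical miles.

Δψ = ln[tan(π/4+φ₂/2)/tan(π/4+φ₁/2)] = +0.0969;  Δφ = +0.0826 rad,  Δλ = +0.9326 rad
q = Δφ/Δψ = 0.8522
d = R·√(Δφ² + q²Δλ²) = 3440·0.79905 = 2749 nmi

2749 nmi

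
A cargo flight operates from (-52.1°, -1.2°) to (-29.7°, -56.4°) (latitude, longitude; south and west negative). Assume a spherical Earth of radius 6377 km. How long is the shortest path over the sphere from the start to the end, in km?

Haversine: a = sin²(Δφ/2)+cos φ₁ cos φ₂ sin²(Δλ/2) = 0.15226;  σ = 2·atan2(√a,√(1−a))
σ = 45.934° → d = Rσ = 6377·0.80170 = 5112 km

5112 km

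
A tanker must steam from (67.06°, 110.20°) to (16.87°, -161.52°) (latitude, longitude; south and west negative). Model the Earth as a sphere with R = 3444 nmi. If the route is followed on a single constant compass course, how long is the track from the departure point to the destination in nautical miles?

4686 nmi

Rhumb course C = atan2(Δλ, Δψ) with Δψ = ln[tan(π/4+φ₂/2)/tan(π/4+φ₁/2)] = -1.2962, Δλ = +1.5408 → C = 130.07°
d = R·|Δφ| / |cos C| = 3444·0.87598 / 0.64377 = 4686 nmi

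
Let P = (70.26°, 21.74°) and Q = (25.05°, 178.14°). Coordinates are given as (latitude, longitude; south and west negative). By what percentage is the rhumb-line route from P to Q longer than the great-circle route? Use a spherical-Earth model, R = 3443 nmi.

26.6%

Great circle: σ = 1.4524 rad → d_gc = Rσ = 5000.6 nmi
Rhumb: Δφ = -0.7891, Δλ = +2.7297, Δψ = -1.2969, q = Δφ/Δψ = 0.6084 → d_rh = R√(Δφ²+q²Δλ²) = 6330.6 nmi
Excess = (6330.6 − 5000.6) / 5000.6 = 1330.0 / 5000.6 = 26.60% ≈ 26.6%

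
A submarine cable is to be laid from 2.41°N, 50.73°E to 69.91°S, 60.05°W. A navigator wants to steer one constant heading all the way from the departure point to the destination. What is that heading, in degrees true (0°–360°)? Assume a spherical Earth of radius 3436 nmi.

Δψ = ln[tan(π/4+φ₂/2)/tan(π/4+φ₁/2)] = -1.7729
Δλ = -1.9335 rad (taken the short way round)
course = atan2(Δλ, Δψ) = 227.48°

227.5°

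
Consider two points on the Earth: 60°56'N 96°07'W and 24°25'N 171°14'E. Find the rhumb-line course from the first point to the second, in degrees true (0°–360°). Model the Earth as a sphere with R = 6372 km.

Meridional parts: M(φ₁)=+1.3500, M(φ₂)=+0.4397 → ΔM = -0.9103;  Δλ = -1.6170 rad
tan C = Δλ / ΔM = +1.7763 → C = 240.62°

240.6°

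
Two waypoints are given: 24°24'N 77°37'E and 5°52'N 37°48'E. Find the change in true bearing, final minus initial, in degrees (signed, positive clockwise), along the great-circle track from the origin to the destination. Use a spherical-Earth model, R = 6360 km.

-10.9°

Initial bearing θ₁ = atan2(sin Δλ cos φ₂, cos φ₁ sin φ₂ − sin φ₁ cos φ₂ cos Δλ) = 250.74°
Final bearing θ₂ = (initial bearing from the destination back to the start) + 180° = 239.80°
Δθ = θ₂ − θ₁ = -10.9°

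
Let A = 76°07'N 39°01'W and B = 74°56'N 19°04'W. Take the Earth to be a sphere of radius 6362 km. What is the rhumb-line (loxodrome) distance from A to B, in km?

569 km

Rhumb course C = atan2(Δλ, Δψ) with Δψ = ln[tan(π/4+φ₂/2)/tan(π/4+φ₁/2)] = -0.0827, Δλ = +0.3482 → C = 103.36°
d = R·|Δφ| / |cos C| = 6362·0.02065 / 0.23101 = 569 km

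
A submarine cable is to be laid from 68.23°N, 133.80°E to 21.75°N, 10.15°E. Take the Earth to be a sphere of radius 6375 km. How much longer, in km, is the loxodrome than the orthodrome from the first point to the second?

Great circle: cos σ = sin φ₁ sin φ₂ + cos φ₁ cos φ₂ cos Δλ,  σ = 1.4169 rad → d_gc = 9033.0 km
Rhumb line: Δψ = -1.2596, q = Δφ/Δψ = 0.6440, d_rh = R√(Δφ²+q²Δλ²) = 10259.2 km
Excess = 10259.2 − 9033.0 = 1226.2 ≈ 1226 km

1226 km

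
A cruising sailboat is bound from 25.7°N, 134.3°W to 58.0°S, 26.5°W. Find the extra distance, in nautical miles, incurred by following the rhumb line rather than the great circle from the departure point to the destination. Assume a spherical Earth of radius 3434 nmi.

Great circle: cos σ = sin φ₁ sin φ₂ + cos φ₁ cos φ₂ cos Δλ,  σ = 2.1103 rad → d_gc = 7246.9 nmi
Rhumb line: Δψ = -1.7136, q = Δφ/Δψ = 0.8525, d_rh = R√(Δφ²+q²Δλ²) = 7450.1 nmi
Excess = 7450.1 − 7246.9 = 203.2 ≈ 203 nmi

203 nmi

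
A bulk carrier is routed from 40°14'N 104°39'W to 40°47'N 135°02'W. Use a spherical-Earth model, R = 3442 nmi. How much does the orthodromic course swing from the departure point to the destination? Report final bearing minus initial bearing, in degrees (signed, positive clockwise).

Initial bearing θ₁ = atan2(sin Δλ cos φ₂, cos φ₁ sin φ₂ − sin φ₁ cos φ₂ cos Δλ) = 281.33°
Final bearing θ₂ = (initial bearing from the destination back to the start) + 180° = 261.33°
Δθ = θ₂ − θ₁ = -20.0°

-20.0°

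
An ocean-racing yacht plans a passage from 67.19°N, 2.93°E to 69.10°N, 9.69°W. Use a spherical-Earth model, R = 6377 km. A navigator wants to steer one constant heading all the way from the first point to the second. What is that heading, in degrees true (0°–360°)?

Δψ = ln[tan(π/4+φ₂/2)/tan(π/4+φ₁/2)] = +0.0896
Δλ = -0.2203 rad (taken the short way round)
course = atan2(Δλ, Δψ) = 292.14°

292.1°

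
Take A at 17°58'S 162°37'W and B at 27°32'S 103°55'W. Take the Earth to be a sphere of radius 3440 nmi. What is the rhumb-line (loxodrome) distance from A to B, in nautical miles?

3295 nmi

Rhumb course C = atan2(Δλ, Δψ) with Δψ = ln[tan(π/4+φ₂/2)/tan(π/4+φ₁/2)] = -0.1813, Δλ = +1.0245 → C = 100.04°
d = R·|Δφ| / |cos C| = 3440·0.16697 / 0.17429 = 3295 nmi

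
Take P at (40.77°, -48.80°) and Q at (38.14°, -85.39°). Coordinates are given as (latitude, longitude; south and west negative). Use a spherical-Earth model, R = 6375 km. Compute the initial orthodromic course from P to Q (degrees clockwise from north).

N = sin Δλ·cos φ₂ = -0.4688;  D = cos φ₁ sin φ₂ − sin φ₁ cos φ₂ cos Δλ = +0.0553
initial course = atan2(N, D) = 276.73°

276.7°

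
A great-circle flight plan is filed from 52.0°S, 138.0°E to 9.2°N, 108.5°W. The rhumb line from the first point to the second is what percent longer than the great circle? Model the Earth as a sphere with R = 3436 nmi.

4.1%

Great circle: σ = 1.9480 rad → d_gc = Rσ = 6693.3 nmi
Rhumb: Δφ = +1.0681, Δλ = +1.9809, Δψ = +1.2274, q = Δφ/Δψ = 0.8702 → d_rh = R√(Δφ²+q²Δλ²) = 6968.1 nmi
Excess = (6968.1 − 6693.3) / 6693.3 = 274.8 / 6693.3 = 4.11% ≈ 4.1%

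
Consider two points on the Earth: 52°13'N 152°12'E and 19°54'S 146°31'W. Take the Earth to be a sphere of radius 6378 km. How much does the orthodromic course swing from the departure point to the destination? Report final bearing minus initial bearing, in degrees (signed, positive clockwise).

+23.1°

At departure: θ₁ = atan2(sin Δλ cos φ₂, cos φ₁ sin φ₂ − sin φ₁ cos φ₂ cos Δλ) = 124.45°
At arrival: θ₂ = atan2(sin Δλ cos φ₁, −cos φ₂ sin φ₁ + sin φ₂ cos φ₁ cos Δλ) = 147.50°
Δθ = θ₂ − θ₁ = +23.1°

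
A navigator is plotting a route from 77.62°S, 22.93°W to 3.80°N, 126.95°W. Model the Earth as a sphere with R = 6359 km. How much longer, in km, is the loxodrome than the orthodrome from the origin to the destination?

Great circle: cos σ = sin φ₁ sin φ₂ + cos φ₁ cos φ₂ cos Δλ,  σ = 1.6876 rad → d_gc = 10731.57 km
Rhumb line: Δψ = +2.2878, q = Δφ/Δψ = 0.6212, d_rh = R√(Δφ²+q²Δλ²) = 11536.06 km
Excess = 11536.06 − 10731.57 = 804.49 ≈ 804 km

804 km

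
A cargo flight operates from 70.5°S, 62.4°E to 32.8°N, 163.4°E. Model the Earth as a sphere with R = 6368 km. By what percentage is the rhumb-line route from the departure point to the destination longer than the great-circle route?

3.6%

Great circle: σ = 2.1702 rad → d_gc = Rσ = 13820.0 km
Rhumb: Δφ = +1.8029, Δλ = +1.7628, Δψ = +2.3678, q = Δφ/Δψ = 0.7614 → d_rh = R√(Δφ²+q²Δλ²) = 14313.3 km
Excess = (14313.3 − 13820.0) / 13820.0 = 493.3 / 13820.0 = 3.57% ≈ 3.6%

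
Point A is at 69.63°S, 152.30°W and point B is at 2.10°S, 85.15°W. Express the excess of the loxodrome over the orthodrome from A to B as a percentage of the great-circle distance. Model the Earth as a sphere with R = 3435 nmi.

2.6%

Great circle: σ = 1.4005 rad → d_gc = Rσ = 4810.9 nmi
Rhumb: Δφ = +1.1786, Δλ = +1.1720, Δψ = +1.6800, q = Δφ/Δψ = 0.7015 → d_rh = R√(Δφ²+q²Δλ²) = 4936.3 nmi
Excess = (4936.3 − 4810.9) / 4810.9 = 125.4 / 4810.9 = 2.61% ≈ 2.6%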